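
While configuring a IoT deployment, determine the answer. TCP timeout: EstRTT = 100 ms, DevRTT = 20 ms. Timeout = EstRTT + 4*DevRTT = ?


Given: EstRTT = 100 ms, DevRTT = 20 ms
Timeout = EstRTT + 4 * DevRTT
4 * DevRTT = 4 * 20 = 80
Timeout = 100 + 80 = 180 ms

180


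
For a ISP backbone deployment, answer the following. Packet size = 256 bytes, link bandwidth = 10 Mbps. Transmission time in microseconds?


Given: packet = 256 bytes, bandwidth = 10 Mbps
Packet in bits = 256 * 8 = 2048 bits
Bandwidth = 10 * 10^6 = 10000000 bps
Time = 2048 / 10000000 seconds
Time in us = 2048 * 10^6 / 10000000 = 204.8

204.8


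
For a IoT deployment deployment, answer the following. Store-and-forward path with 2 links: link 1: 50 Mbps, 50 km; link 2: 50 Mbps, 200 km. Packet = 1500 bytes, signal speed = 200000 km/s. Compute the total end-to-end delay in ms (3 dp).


Packet = 1500 bytes = 12000 bits. Store-and-forward: sum (t_trans + t_prop) per link.
Link 1: t_trans = 12000/(50*10^6) s = 0.2400 ms; t_prop = 50/200000 s = 0.2500 ms; subtotal = 0.4900 ms
Link 2: t_trans = 12000/(50*10^6) s = 0.2400 ms; t_prop = 200/200000 s = 1.0000 ms; subtotal = 1.2400 ms
End-to-end = 0.4900 + 1.2400 = 1.7300 ms -> 1.730 ms (3 dp)

1.730


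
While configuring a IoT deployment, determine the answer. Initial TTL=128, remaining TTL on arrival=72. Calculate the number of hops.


Given: initial TTL = 128, received TTL = 72
Hops = initial TTL - received TTL
Hops = 128 - 72 = 56

56


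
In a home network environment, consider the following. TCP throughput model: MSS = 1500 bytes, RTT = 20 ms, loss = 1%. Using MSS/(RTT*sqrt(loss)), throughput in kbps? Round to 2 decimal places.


Given: MSS = 1500 bytes, RTT = 20 ms, loss = 1%
RTT in seconds = 20 / 1000 = 0.02
Loss rate = 1% = 0.01
sqrt(loss) = sqrt(0.01) = 0.1
Throughput (bytes/s) = 1500 / (0.02 * 0.1) = 750000.0000
Throughput (kbps) = 750000.0000 * 8 / 1000 = 6000.000000 -> 6000.00 kbps (2 dp)

6000.00


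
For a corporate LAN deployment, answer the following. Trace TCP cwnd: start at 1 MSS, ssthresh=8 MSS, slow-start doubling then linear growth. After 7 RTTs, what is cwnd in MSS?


RTT 0: cwnd = 1 MSS (initial)
RTT 1: cwnd = 2 MSS (slow start, doubled)
RTT 2: cwnd = 4 MSS (slow start, doubled)
RTT 3: cwnd = 8 MSS (slow start, doubled)
RTT 4: cwnd = 9 MSS (congestion avoidance, +1)
RTT 5: cwnd = 10 MSS (congestion avoidance, +1)
RTT 6: cwnd = 11 MSS (congestion avoidance, +1)
RTT 7: cwnd = 12 MSS (congestion avoidance, +1)

12


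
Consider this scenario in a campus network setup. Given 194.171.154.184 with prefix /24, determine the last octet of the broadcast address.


Given: IP = 194.171.154.184, prefix = /24
Host bits = 32 - 24 = 8
Network last octet = 184 AND mask = 0
Host part size = 2^8 - 1 = 255
Broadcast last octet = 0 OR 255 = 255

255


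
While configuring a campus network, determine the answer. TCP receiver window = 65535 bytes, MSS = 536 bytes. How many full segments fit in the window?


Given: RWND = 65535 bytes, MSS = 536 bytes
Full segments = floor(RWND / MSS)
Full segments = floor(65535 / 536)
Full segments = floor(122.2668) = 122

122


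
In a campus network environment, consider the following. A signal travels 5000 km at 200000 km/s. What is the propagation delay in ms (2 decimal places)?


Given: distance = 5000 km, speed = 200000 km/s
Delay = distance / speed = 5000 / 200000 seconds
Delay in ms = 5000 * 1000 / 200000
Delay = 25.0000 ms
Rounded to 2 dp = 25.00 ms

25.00


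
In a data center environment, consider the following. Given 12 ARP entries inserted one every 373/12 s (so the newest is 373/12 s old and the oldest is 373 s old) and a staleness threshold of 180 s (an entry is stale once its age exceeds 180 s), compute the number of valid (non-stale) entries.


Ages are k * 373/12 s for k = 1..12 (spacing = 31.0833 s).
Entry k is valid iff k * 373/12 <= 180 iff k <= 12 * 180 / 373 = 5.7909
n_valid = floor(5.7909) = 5
(n_stale = 12 - 5 = 7)

5


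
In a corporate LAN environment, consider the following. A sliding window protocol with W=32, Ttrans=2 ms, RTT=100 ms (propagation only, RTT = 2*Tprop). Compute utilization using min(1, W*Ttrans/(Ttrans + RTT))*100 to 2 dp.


Given: W = 32, Ttrans = 2 ms, RTT = 100 ms (= 2 * Tprop, Tprop = 50 ms)
Cycle time = Ttrans + RTT = 2 + 100 = 102 ms (first packet sent until its ACK returns)
W * Ttrans = 32 * 2 = 64 ms of sending per cycle
W * Ttrans / (Ttrans + RTT) = 64 / 102 = 0.627451
U = min(1, 0.627451) = 0.627451
U% = 62.75%

62.75


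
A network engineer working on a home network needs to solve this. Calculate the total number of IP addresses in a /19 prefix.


Given: CIDR prefix /19
Host bits = 32 - 19 = 13
Total addresses = 2^13 = 8192

8192


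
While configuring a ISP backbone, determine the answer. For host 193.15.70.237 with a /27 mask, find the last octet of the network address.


Given: IP = 193.15.70.237, prefix = /27
Subnet mask = 255.255.255.224
Last octet of IP: 237
Last octet of mask: 224
Network last octet = 237 AND 224 = 224

224


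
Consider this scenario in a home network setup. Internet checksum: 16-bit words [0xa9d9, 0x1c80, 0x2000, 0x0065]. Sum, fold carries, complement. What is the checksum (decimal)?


Given words: [0xa9d9, 0x1c80, 0x2000, 0x0065]
Step 1: Sum all words
Raw sum = 43481 + 7296 + 8192 + 101 = 59070
One's complement = ~59070 & 0xFFFF = 6465

6465


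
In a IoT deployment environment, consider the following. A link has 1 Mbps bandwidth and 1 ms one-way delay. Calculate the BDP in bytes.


Given: bandwidth = 1 Mbps, delay = 1 ms
BDP in bits = 1 * 10^6 * 1 / 1000
BDP in bits = 1000
BDP in bytes = 1000 / 8 = 125

125


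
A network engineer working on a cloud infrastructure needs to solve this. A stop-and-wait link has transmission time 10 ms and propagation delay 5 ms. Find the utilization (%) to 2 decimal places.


Given: Ttrans = 10 ms, Tprop = 5 ms
RTT = 2 * Tprop = 2 * 5 = 10 ms
U = Ttrans / (Ttrans + RTT)
U = 10 / (10 + 10)
U = 10 / 20 = 0.5
U% = 50.00%

50.00


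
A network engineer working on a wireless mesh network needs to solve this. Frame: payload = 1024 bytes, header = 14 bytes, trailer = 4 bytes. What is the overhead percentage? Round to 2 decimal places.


Given: payload = 1024 B, header = 14 B, trailer = 4 B
Overhead bytes = header + trailer = 14 + 4 = 18
Total frame = payload + overhead = 1024 + 18 = 1042
Overhead % = 18 / 1042 * 100 = 1.7274% -> 1.73% (2 dp)

1.73


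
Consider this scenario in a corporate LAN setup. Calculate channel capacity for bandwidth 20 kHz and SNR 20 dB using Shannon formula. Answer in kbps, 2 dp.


Given: B = 20 kHz, SNR = 20 dB
SNR linear = 10^(20/10) = 100
1 + SNR = 101
log2(101) = 6.6582114828
C = 20 * 1000 * 6.6582114828 = 133164.2297 bps
C = 133.164230 kbps -> 133.16 kbps (2 dp)

133.16


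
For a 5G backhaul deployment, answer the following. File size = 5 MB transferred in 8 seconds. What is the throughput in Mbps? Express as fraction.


Given: file = 5 MB, time = 8 s
File in Mb = 5 * 8 = 40 Mb
Throughput = 40 / 8 Mbps
Throughput = 5 Mbps

5


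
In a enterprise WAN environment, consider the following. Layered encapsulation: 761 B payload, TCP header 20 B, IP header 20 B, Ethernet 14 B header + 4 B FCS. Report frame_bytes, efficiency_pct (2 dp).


TCP segment = 761 + 20 = 781 B
IP packet = 781 + 20 = 801 B
Ethernet frame = 801 + 14 + 4 = 819 B
Efficiency = app / frame = 761 / 819 = 0.929182 = 92.9182% -> 92.92% (2 dp)

819, 92.92


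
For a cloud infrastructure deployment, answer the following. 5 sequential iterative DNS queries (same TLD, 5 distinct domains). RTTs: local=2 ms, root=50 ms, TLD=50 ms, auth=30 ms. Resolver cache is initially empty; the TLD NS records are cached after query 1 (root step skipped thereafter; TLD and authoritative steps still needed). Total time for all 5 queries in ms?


Lookup 1 (cold cache): local + root + TLD + auth = 2 + 50 + 50 + 30 = 132 ms
Lookups 2..5 (TLD NS cached -> skip root; new domain -> still ask TLD and auth): local + TLD + auth = 2 + 50 + 30 = 82 ms each
Remaining 4 lookups: 4 * 82 = 328 ms
Total = 132 + 328 = 460 ms

460


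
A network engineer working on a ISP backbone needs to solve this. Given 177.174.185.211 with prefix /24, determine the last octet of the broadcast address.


Given: IP = 177.174.185.211, prefix = /24
Host bits = 32 - 24 = 8
Network last octet = 211 AND mask = 0
Host part size = 2^8 - 1 = 255
Broadcast last octet = 0 OR 255 = 255

255


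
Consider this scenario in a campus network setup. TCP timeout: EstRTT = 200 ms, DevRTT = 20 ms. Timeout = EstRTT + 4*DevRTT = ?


Given: EstRTT = 200 ms, DevRTT = 20 ms
Timeout = EstRTT + 4 * DevRTT
4 * DevRTT = 4 * 20 = 80
Timeout = 200 + 80 = 280 ms

280


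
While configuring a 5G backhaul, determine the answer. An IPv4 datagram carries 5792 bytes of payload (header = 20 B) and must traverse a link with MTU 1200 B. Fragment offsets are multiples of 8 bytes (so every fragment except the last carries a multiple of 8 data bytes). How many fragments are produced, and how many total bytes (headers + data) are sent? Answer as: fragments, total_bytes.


Max data per non-final fragment = floor((MTU - header)/8)*8 = floor((1200 - 20)/8)*8 = floor(1180/8)*8 = 1176 B
Final fragment needs no 8-byte alignment: it can carry up to MTU - header = 1180 B
Non-final fragments needed = ceil((payload - 1180) / 1176) = ceil(4612/1176) = ceil(3.9218) = 4
Number of fragments = 4 + 1 = 5
Fragment sizes (data): 4 * 1176 B + 1088 B (last, 1088 <= 1180 OK)
Total bytes sent = payload + n_frags * header = 5792 + 5*20 = 5792 + 100 = 5892 B

5, 5892


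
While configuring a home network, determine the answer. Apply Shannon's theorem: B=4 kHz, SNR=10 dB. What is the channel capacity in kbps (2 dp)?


Given: B = 4 kHz, SNR = 10 dB
SNR linear = 10^(10/10) = 10
1 + SNR = 11
log2(11) = 3.4594316186
C = 4 * 1000 * 3.4594316186 = 13837.7265 bps
C = 13.837726 kbps -> 13.84 kbps (2 dp)

13.84


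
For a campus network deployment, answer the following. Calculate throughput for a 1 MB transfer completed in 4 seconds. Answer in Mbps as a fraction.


Given: file = 1 MB, time = 4 s
File in Mb = 1 * 8 = 8 Mb
Throughput = 8 / 4 Mbps
Throughput = 2 Mbps

2


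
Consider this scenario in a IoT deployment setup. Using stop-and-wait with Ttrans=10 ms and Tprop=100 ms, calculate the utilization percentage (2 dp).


Given: Ttrans = 10 ms, Tprop = 100 ms
RTT = 2 * Tprop = 2 * 100 = 200 ms
U = Ttrans / (Ttrans + RTT)
U = 10 / (10 + 200)
U = 10 / 210 = 0.047619
U% = 4.76%

4.76


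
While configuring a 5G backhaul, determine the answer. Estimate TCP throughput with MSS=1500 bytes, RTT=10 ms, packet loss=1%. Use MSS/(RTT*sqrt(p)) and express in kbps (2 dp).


Given: MSS = 1500 bytes, RTT = 10 ms, loss = 1%
RTT in seconds = 10 / 1000 = 0.01
Loss rate = 1% = 0.01
sqrt(loss) = sqrt(0.01) = 0.1
Throughput (bytes/s) = 1500 / (0.01 * 0.1) = 1500000.0000
Throughput (kbps) = 1500000.0000 * 8 / 1000 = 12000.000000 -> 12000.00 kbps (2 dp)

12000.00


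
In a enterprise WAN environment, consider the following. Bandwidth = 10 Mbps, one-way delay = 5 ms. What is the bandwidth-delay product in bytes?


Given: bandwidth = 10 Mbps, delay = 5 ms
BDP in bits = 10 * 10^6 * 5 / 1000
BDP in bits = 50000
BDP in bytes = 50000 / 8 = 6250

6250


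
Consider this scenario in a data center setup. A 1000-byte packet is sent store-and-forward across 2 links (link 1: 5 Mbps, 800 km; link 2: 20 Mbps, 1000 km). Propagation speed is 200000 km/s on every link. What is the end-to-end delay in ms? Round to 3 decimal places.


Packet = 1000 bytes = 8000 bits. Store-and-forward: sum (t_trans + t_prop) per link.
Link 1: t_trans = 8000/(5*10^6) s = 1.6000 ms; t_prop = 800/200000 s = 4.0000 ms; subtotal = 5.6000 ms
Link 2: t_trans = 8000/(20*10^6) s = 0.4000 ms; t_prop = 1000/200000 s = 5.0000 ms; subtotal = 5.4000 ms
End-to-end = 5.6000 + 5.4000 = 11.0000 ms -> 11.000 ms (3 dp)

11.000


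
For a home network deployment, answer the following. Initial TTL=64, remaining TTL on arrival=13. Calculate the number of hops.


Given: initial TTL = 64, received TTL = 13
Hops = initial TTL - received TTL
Hops = 64 - 13 = 51

51


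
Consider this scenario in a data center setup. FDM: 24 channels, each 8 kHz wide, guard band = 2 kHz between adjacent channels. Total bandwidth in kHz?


Given: 24 channels, 8 kHz each, guard = 2 kHz
Channel bandwidth = 24 * 8 = 192 kHz
Guard bands = 23 gaps * 2 kHz = 46 kHz
Total = 192 + 46 = 238 kHz

238


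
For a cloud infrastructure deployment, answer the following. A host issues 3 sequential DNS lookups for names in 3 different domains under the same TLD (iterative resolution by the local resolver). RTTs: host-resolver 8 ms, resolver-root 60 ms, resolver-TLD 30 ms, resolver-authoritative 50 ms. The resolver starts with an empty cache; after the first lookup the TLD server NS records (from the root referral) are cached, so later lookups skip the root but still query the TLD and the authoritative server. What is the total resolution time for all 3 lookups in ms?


Lookup 1 (cold cache): local + root + TLD + auth = 8 + 60 + 30 + 50 = 148 ms
Lookups 2..3 (TLD NS cached -> skip root; new domain -> still ask TLD and auth): local + TLD + auth = 8 + 30 + 50 = 88 ms each
Remaining 2 lookups: 2 * 88 = 176 ms
Total = 148 + 176 = 324 ms

324


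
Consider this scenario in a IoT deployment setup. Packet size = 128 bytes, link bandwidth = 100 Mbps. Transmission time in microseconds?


Given: packet = 128 bytes, bandwidth = 100 Mbps
Packet in bits = 128 * 8 = 1024 bits
Bandwidth = 100 * 10^6 = 100000000 bps
Time = 1024 / 100000000 seconds
Time in us = 1024 * 10^6 / 100000000 = 10.24

10.24


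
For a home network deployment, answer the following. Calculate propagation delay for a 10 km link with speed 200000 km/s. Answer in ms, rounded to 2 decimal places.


Given: distance = 10 km, speed = 200000 km/s
Delay = distance / speed = 10 / 200000 seconds
Delay in ms = 10 * 1000 / 200000
Delay = 0.0500 ms
Rounded to 2 dp = 0.05 ms

0.05


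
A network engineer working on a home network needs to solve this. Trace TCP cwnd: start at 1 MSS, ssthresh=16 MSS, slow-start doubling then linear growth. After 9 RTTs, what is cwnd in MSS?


RTT 0: cwnd = 1 MSS (initial)
RTT 1: cwnd = 2 MSS (slow start, doubled)
RTT 2: cwnd = 4 MSS (slow start, doubled)
RTT 3: cwnd = 8 MSS (slow start, doubled)
RTT 4: cwnd = 16 MSS (slow start, doubled)
RTT 5: cwnd = 17 MSS (congestion avoidance, +1)
RTT 6: cwnd = 18 MSS (congestion avoidance, +1)
RTT 7: cwnd = 19 MSS (congestion avoidance, +1)
RTT 8: cwnd = 20 MSS (congestion avoidance, +1)
RTT 9: cwnd = 21 MSS (congestion avoidance, +1)

21


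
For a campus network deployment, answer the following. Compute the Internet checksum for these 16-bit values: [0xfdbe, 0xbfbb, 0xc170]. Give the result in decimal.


Given words: [0xfdbe, 0xbfbb, 0xc170]
Step 1: Sum all words
Raw sum = 64958 + 49083 + 49520 = 163561
Step 2: Fold carry: (32489 + 2) = 32491
One's complement = ~32491 & 0xFFFF = 33044

33044


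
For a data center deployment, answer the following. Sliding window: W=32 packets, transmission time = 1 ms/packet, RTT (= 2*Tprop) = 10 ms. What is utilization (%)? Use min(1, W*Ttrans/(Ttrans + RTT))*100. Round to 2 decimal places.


Given: W = 32, Ttrans = 1 ms, RTT = 10 ms (= 2 * Tprop, Tprop = 5 ms)
Cycle time = Ttrans + RTT = 1 + 10 = 11 ms (first packet sent until its ACK returns)
W * Ttrans = 32 * 1 = 32 ms of sending per cycle
W * Ttrans / (Ttrans + RTT) = 32 / 11 = 2.909091
U = min(1, 2.909091) = 1.000000
U% = 100.00%

100.00


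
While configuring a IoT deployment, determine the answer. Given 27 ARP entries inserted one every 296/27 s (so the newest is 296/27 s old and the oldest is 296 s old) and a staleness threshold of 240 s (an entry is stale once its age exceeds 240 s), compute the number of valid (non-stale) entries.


Ages are k * 296/27 s for k = 1..27 (spacing = 10.9630 s).
Entry k is valid iff k * 296/27 <= 240 iff k <= 27 * 240 / 296 = 21.8919
n_valid = floor(21.8919) = 21
(n_stale = 27 - 21 = 6)

21


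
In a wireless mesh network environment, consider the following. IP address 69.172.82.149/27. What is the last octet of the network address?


Given: IP = 69.172.82.149, prefix = /27
Subnet mask = 255.255.255.224
Last octet of IP: 149
Last octet of mask: 224
Network last octet = 149 AND 224 = 128

128


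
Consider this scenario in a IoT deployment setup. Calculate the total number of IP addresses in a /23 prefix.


Given: CIDR prefix /23
Host bits = 32 - 23 = 9
Total addresses = 2^9 = 512

512


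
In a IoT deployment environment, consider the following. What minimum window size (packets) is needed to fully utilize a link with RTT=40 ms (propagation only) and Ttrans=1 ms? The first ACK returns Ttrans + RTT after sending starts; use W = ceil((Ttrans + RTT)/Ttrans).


Given: Ttrans = 1 ms, RTT = 40 ms (= 2 * Tprop, Tprop = 20 ms)
Time until first ACK returns = Ttrans + RTT = 1 + 40 = 41 ms
Need W * Ttrans >= Ttrans + RTT  ->  W >= (Ttrans + RTT) / Ttrans
(Ttrans + RTT) / Ttrans = 41 / 1 = 41
W_min = ceil(41) = 41

41


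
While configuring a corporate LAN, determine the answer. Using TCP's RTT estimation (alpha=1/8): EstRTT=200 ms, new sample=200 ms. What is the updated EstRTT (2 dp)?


Given: EstRTT = 200 ms, SampleRTT = 200 ms, alpha = 1/8
New EstRTT = (1 - alpha) * EstRTT + alpha * SampleRTT
(7/8) * 200 = 175
(1/8) * 200 = 25
New EstRTT = 175 + 25 = 200 ms -> 200.00 ms (2 dp)

200.00


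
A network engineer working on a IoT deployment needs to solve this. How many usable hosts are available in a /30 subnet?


Given: subnet mask /30
Host bits = 32 - 30 = 2
Total addresses = 2^2 = 4
Usable hosts = 4 - 2 (network + broadcast) = 2

2


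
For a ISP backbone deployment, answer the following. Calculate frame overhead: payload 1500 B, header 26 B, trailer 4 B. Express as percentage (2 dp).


Given: payload = 1500 B, header = 26 B, trailer = 4 B
Overhead bytes = header + trailer = 26 + 4 = 30
Total frame = payload + overhead = 1500 + 30 = 1530
Overhead % = 30 / 1530 * 100 = 1.9608% -> 1.96% (2 dp)

1.96


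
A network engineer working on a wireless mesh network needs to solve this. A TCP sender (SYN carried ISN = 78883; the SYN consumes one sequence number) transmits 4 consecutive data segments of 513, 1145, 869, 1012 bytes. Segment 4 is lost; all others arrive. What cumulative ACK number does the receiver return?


SYN uses sequence number 78883; first data byte = ISN + 1 = 78884.
Segment 1: SEQ = 78884, len = 513 B, covers [78884, 79396]
Segment 2: SEQ = 79397, len = 1145 B, covers [79397, 80541]
Segment 3: SEQ = 80542, len = 869 B, covers [80542, 81410]
Segment 4: SEQ = 81411, len = 1012 B, covers [81411, 82422] [LOST]
In-order data received: bytes [78884, 81410] (segments 1..3).
Segment 4 missing -> gap begins at byte 81411.
Cumulative ACK = next expected in-order byte = 78884 + 513 + 1145 + 869 = 81411

81411


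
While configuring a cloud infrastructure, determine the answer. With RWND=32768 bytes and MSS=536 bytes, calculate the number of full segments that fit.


Given: RWND = 32768 bytes, MSS = 536 bytes
Full segments = floor(RWND / MSS)
Full segments = floor(32768 / 536)
Full segments = floor(61.1343) = 61

61


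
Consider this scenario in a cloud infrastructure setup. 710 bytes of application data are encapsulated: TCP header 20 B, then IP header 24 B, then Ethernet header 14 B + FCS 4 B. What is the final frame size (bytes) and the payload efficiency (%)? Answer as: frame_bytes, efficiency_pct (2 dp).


TCP segment = 710 + 20 = 730 B
IP packet = 730 + 24 = 754 B
Ethernet frame = 754 + 14 + 4 = 772 B
Efficiency = app / frame = 710 / 772 = 0.919689 = 91.9689% -> 91.97% (2 dp)

772, 91.97


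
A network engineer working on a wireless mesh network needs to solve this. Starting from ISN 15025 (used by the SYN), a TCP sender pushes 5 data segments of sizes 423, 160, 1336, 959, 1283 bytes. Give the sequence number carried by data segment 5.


The SYN occupies sequence number ISN = 15025, so the first data byte is ISN + 1 = 15026.
SEQ of data segment i = (ISN + 1) + sum of payload sizes of segments 1..i-1.
Segment 1: SEQ = 15026, payload = 423 bytes
Segment 2: SEQ = 15449, payload = 160 bytes
Segment 3: SEQ = 15609, payload = 1336 bytes
Segment 4: SEQ = 16945, payload = 959 bytes
Segment 5: SEQ = 17904, payload = 1283 bytes
SEQ of segment 5 = 15026 + 423 + 160 + 1336 + 959 = 17904

17904


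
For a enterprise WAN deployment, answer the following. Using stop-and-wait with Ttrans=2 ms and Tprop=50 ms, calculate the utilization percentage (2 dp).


Given: Ttrans = 2 ms, Tprop = 50 ms
RTT = 2 * Tprop = 2 * 50 = 100 ms
U = Ttrans / (Ttrans + RTT)
U = 2 / (2 + 100)
U = 2 / 102 = 0.019608
U% = 1.96%

1.96


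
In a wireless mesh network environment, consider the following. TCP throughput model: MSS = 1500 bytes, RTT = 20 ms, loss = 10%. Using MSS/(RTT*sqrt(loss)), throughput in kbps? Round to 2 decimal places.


Given: MSS = 1500 bytes, RTT = 20 ms, loss = 10%
RTT in seconds = 20 / 1000 = 0.02
Loss rate = 10% = 0.1
sqrt(loss) = sqrt(0.1) = 0.316227766017
Throughput (bytes/s) = 1500 / (0.02 * 0.316227766017) = 237170.8245
Throughput (kbps) = 237170.8245 * 8 / 1000 = 1897.366596 -> 1897.37 kbps (2 dp)

1897.37


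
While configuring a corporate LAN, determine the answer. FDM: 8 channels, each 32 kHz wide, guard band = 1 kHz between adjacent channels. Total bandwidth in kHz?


Given: 8 channels, 32 kHz each, guard = 1 kHz
Channel bandwidth = 8 * 32 = 256 kHz
Guard bands = 7 gaps * 1 kHz = 7 kHz
Total = 256 + 7 = 263 kHz

263


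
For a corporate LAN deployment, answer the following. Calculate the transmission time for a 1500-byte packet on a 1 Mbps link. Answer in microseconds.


Given: packet = 1500 bytes, bandwidth = 1 Mbps
Packet in bits = 1500 * 8 = 12000 bits
Bandwidth = 1 * 10^6 = 1000000 bps
Time = 12000 / 1000000 seconds
Time in us = 12000 * 10^6 / 1000000 = 12000

12000


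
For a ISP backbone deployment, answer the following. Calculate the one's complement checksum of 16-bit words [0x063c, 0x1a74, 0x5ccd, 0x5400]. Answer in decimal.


Given words: [0x063c, 0x1a74, 0x5ccd, 0x5400]
Step 1: Sum all words
Raw sum = 1596 + 6772 + 23757 + 21504 = 53629
One's complement = ~53629 & 0xFFFF = 11906

11906


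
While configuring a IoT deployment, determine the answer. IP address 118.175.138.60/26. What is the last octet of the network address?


Given: IP = 118.175.138.60, prefix = /26
Subnet mask = 255.255.255.192
Last octet of IP: 60
Last octet of mask: 192
Network last octet = 60 AND 192 = 0

0


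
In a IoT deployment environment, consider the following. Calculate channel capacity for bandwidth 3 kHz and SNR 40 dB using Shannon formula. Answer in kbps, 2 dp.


Given: B = 3 kHz, SNR = 40 dB
SNR linear = 10^(40/10) = 10000
1 + SNR = 10001
log2(10001) = 13.2878566418
C = 3 * 1000 * 13.2878566418 = 39863.5699 bps
C = 39.863570 kbps -> 39.86 kbps (2 dp)

39.86


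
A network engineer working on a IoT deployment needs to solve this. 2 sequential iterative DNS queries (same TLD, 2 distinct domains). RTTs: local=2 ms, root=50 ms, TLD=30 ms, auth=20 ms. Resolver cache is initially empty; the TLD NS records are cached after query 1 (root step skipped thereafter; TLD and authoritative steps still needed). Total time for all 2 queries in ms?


Lookup 1 (cold cache): local + root + TLD + auth = 2 + 50 + 30 + 20 = 102 ms
Lookups 2..2 (TLD NS cached -> skip root; new domain -> still ask TLD and auth): local + TLD + auth = 2 + 30 + 20 = 52 ms each
Remaining 1 lookups: 1 * 52 = 52 ms
Total = 102 + 52 = 154 ms

154


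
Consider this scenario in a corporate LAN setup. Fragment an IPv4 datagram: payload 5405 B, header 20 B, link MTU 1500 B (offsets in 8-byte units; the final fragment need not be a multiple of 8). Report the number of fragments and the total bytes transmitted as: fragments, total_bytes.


Max data per non-final fragment = floor((MTU - header)/8)*8 = floor((1500 - 20)/8)*8 = floor(1480/8)*8 = 1480 B
Final fragment needs no 8-byte alignment: it can carry up to MTU - header = 1480 B
Non-final fragments needed = ceil((payload - 1480) / 1480) = ceil(3925/1480) = ceil(2.6520) = 3
Number of fragments = 3 + 1 = 4
Fragment sizes (data): 3 * 1480 B + 965 B (last, 965 <= 1480 OK)
Total bytes sent = payload + n_frags * header = 5405 + 4*20 = 5405 + 80 = 5485 B

4, 5485


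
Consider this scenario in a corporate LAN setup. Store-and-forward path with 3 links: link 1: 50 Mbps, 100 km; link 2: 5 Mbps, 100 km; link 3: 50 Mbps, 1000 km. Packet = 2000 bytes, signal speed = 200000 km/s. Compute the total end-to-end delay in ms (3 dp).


Packet = 2000 bytes = 16000 bits. Store-and-forward: sum (t_trans + t_prop) per link.
Link 1: t_trans = 16000/(50*10^6) s = 0.3200 ms; t_prop = 100/200000 s = 0.5000 ms; subtotal = 0.8200 ms
Link 2: t_trans = 16000/(5*10^6) s = 3.2000 ms; t_prop = 100/200000 s = 0.5000 ms; subtotal = 3.7000 ms
Link 3: t_trans = 16000/(50*10^6) s = 0.3200 ms; t_prop = 1000/200000 s = 5.0000 ms; subtotal = 5.3200 ms
End-to-end = 0.8200 + 3.7000 + 5.3200 = 9.8400 ms -> 9.840 ms (3 dp)

9.840


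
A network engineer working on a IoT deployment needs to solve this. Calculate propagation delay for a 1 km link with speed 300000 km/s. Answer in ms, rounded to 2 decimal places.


Given: distance = 1 km, speed = 300000 km/s
Delay = distance / speed = 1 / 300000 seconds
Delay in ms = 1 * 1000 / 300000
Delay = 0.0033 ms
Rounded to 2 dp = 0.00 ms

0.00


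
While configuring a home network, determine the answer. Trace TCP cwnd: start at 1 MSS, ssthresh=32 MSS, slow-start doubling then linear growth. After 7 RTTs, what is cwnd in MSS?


RTT 0: cwnd = 1 MSS (initial)
RTT 1: cwnd = 2 MSS (slow start, doubled)
RTT 2: cwnd = 4 MSS (slow start, doubled)
RTT 3: cwnd = 8 MSS (slow start, doubled)
RTT 4: cwnd = 16 MSS (slow start, doubled)
RTT 5: cwnd = 32 MSS (slow start, doubled)
RTT 6: cwnd = 33 MSS (congestion avoidance, +1)
RTT 7: cwnd = 34 MSS (congestion avoidance, +1)

34


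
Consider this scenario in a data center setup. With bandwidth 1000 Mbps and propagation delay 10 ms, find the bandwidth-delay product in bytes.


Given: bandwidth = 1000 Mbps, delay = 10 ms
BDP in bits = 1000 * 10^6 * 10 / 1000
BDP in bits = 10000000
BDP in bytes = 10000000 / 8 = 1250000

1250000


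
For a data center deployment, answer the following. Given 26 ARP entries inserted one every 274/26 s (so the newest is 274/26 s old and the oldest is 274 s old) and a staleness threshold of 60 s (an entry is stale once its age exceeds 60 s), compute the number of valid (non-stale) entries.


Ages are k * 274/26 s for k = 1..26 (spacing = 10.5385 s).
Entry k is valid iff k * 274/26 <= 60 iff k <= 26 * 60 / 274 = 5.6934
n_valid = floor(5.6934) = 5
(n_stale = 26 - 5 = 21)

5


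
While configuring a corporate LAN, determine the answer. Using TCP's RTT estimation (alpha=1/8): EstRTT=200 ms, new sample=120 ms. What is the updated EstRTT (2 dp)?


Given: EstRTT = 200 ms, SampleRTT = 120 ms, alpha = 1/8
New EstRTT = (1 - alpha) * EstRTT + alpha * SampleRTT
(7/8) * 200 = 175
(1/8) * 120 = 15
New EstRTT = 175 + 15 = 190 ms -> 190.00 ms (2 dp)

190.00


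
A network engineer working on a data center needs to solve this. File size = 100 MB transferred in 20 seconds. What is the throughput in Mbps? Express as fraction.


Given: file = 100 MB, time = 20 s
File in Mb = 100 * 8 = 800 Mb
Throughput = 800 / 20 Mbps
Throughput = 40 Mbps

40


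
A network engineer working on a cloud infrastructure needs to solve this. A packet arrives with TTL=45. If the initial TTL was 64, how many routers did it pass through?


Given: initial TTL = 64, received TTL = 45
Hops = initial TTL - received TTL
Hops = 64 - 45 = 19

19


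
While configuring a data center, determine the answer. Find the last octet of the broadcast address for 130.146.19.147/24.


Given: IP = 130.146.19.147, prefix = /24
Host bits = 32 - 24 = 8
Network last octet = 147 AND mask = 0
Host part size = 2^8 - 1 = 255
Broadcast last octet = 0 OR 255 = 255

255


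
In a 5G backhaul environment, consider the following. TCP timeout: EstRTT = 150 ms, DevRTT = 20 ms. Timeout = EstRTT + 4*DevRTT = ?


Given: EstRTT = 150 ms, DevRTT = 20 ms
Timeout = EstRTT + 4 * DevRTT
4 * DevRTT = 4 * 20 = 80
Timeout = 150 + 80 = 230 ms

230


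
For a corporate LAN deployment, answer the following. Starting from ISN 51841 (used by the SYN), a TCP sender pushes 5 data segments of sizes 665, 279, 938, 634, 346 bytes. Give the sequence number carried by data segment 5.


The SYN occupies sequence number ISN = 51841, so the first data byte is ISN + 1 = 51842.
SEQ of data segment i = (ISN + 1) + sum of payload sizes of segments 1..i-1.
Segment 1: SEQ = 51842, payload = 665 bytes
Segment 2: SEQ = 52507, payload = 279 bytes
Segment 3: SEQ = 52786, payload = 938 bytes
Segment 4: SEQ = 53724, payload = 634 bytes
Segment 5: SEQ = 54358, payload = 346 bytes
SEQ of segment 5 = 51842 + 665 + 279 + 938 + 634 = 54358

54358


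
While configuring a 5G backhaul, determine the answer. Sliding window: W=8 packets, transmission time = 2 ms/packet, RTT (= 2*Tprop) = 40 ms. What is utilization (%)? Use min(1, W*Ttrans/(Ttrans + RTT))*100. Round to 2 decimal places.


Given: W = 8, Ttrans = 2 ms, RTT = 40 ms (= 2 * Tprop, Tprop = 20 ms)
Cycle time = Ttrans + RTT = 2 + 40 = 42 ms (first packet sent until its ACK returns)
W * Ttrans = 8 * 2 = 16 ms of sending per cycle
W * Ttrans / (Ttrans + RTT) = 16 / 42 = 0.380952
U = min(1, 0.380952) = 0.380952
U% = 38.10%

38.10


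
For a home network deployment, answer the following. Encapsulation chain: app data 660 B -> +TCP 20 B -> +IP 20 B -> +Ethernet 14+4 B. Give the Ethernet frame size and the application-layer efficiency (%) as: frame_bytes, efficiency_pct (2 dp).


TCP segment = 660 + 20 = 680 B
IP packet = 680 + 20 = 700 B
Ethernet frame = 700 + 14 + 4 = 718 B
Efficiency = app / frame = 660 / 718 = 0.919220 = 91.9220% -> 91.92% (2 dp)

718, 91.92


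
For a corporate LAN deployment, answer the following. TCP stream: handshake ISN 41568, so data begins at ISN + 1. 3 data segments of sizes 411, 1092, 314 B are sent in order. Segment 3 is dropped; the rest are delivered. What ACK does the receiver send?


SYN uses sequence number 41568; first data byte = ISN + 1 = 41569.
Segment 1: SEQ = 41569, len = 411 B, covers [41569, 41979]
Segment 2: SEQ = 41980, len = 1092 B, covers [41980, 43071]
Segment 3: SEQ = 43072, len = 314 B, covers [43072, 43385] [LOST]
In-order data received: bytes [41569, 43071] (segments 1..2).
Segment 3 missing -> gap begins at byte 43072.
Cumulative ACK = next expected in-order byte = 41569 + 411 + 1092 = 43072

43072


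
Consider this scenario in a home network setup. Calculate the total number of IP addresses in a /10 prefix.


Given: CIDR prefix /10
Host bits = 32 - 10 = 22
Total addresses = 2^22 = 4194304

4194304


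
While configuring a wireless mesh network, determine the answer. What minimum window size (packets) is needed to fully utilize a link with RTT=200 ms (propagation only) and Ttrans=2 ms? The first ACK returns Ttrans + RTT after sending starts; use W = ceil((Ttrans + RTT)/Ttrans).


Given: Ttrans = 2 ms, RTT = 200 ms (= 2 * Tprop, Tprop = 100 ms)
Time until first ACK returns = Ttrans + RTT = 2 + 200 = 202 ms
Need W * Ttrans >= Ttrans + RTT  ->  W >= (Ttrans + RTT) / Ttrans
(Ttrans + RTT) / Ttrans = 202 / 2 = 101
W_min = ceil(101) = 101

101


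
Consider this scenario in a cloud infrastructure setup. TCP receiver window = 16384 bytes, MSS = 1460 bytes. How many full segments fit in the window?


Given: RWND = 16384 bytes, MSS = 1460 bytes
Full segments = floor(RWND / MSS)
Full segments = floor(16384 / 1460)
Full segments = floor(11.2219) = 11

11


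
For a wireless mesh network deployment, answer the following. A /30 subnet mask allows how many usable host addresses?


Given: subnet mask /30
Host bits = 32 - 30 = 2
Total addresses = 2^2 = 4
Usable hosts = 4 - 2 (network + broadcast) = 2

2


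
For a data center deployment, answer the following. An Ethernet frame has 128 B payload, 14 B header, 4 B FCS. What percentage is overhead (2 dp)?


Given: payload = 128 B, header = 14 B, trailer = 4 B
Overhead bytes = header + trailer = 14 + 4 = 18
Total frame = payload + overhead = 128 + 18 = 146
Overhead % = 18 / 146 * 100 = 12.3288% -> 12.33% (2 dp)

12.33


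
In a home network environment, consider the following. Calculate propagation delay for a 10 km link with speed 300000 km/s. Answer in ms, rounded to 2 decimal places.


Given: distance = 10 km, speed = 300000 km/s
Delay = distance / speed = 10 / 300000 seconds
Delay in ms = 10 * 1000 / 300000
Delay = 0.0333 ms
Rounded to 2 dp = 0.03 ms

0.03


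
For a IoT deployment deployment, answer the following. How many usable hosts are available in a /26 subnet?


Given: subnet mask /26
Host bits = 32 - 26 = 6
Total addresses = 2^6 = 64
Usable hosts = 64 - 2 (network + broadcast) = 62

62


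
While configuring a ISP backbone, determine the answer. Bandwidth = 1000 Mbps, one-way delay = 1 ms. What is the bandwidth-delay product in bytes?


Given: bandwidth = 1000 Mbps, delay = 1 ms
BDP in bits = 1000 * 10^6 * 1 / 1000
BDP in bits = 1000000
BDP in bytes = 1000000 / 8 = 125000

125000


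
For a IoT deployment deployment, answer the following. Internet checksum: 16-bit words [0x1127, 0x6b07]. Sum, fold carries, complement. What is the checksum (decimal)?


Given words: [0x1127, 0x6b07]
Step 1: Sum all words
Raw sum = 4391 + 27399 = 31790
One's complement = ~31790 & 0xFFFF = 33745

33745


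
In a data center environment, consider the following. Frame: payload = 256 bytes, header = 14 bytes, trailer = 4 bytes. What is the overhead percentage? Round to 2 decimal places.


Given: payload = 256 B, header = 14 B, trailer = 4 B
Overhead bytes = header + trailer = 14 + 4 = 18
Total frame = payload + overhead = 256 + 18 = 274
Overhead % = 18 / 274 * 100 = 6.5693% -> 6.57% (2 dp)

6.57


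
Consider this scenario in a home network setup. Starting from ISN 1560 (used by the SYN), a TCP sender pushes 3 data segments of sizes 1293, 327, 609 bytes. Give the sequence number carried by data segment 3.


The SYN occupies sequence number ISN = 1560, so the first data byte is ISN + 1 = 1561.
SEQ of data segment i = (ISN + 1) + sum of payload sizes of segments 1..i-1.
Segment 1: SEQ = 1561, payload = 1293 bytes
Segment 2: SEQ = 2854, payload = 327 bytes
Segment 3: SEQ = 3181, payload = 609 bytes
SEQ of segment 3 = 1561 + 1293 + 327 = 3181

3181


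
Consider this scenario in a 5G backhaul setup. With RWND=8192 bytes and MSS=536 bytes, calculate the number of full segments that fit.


Given: RWND = 8192 bytes, MSS = 536 bytes
Full segments = floor(RWND / MSS)
Full segments = floor(8192 / 536)
Full segments = floor(15.2836) = 15

15


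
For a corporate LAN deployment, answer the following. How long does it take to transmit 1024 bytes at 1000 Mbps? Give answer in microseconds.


Given: packet = 1024 bytes, bandwidth = 1000 Mbps
Packet in bits = 1024 * 8 = 8192 bits
Bandwidth = 1000 * 10^6 = 1000000000 bps
Time = 8192 / 1000000000 seconds
Time in us = 8192 * 10^6 / 1000000000 = 8.192

8.192


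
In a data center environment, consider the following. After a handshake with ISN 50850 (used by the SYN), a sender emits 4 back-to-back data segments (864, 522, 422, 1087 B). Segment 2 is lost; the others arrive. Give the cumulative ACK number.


SYN uses sequence number 50850; first data byte = ISN + 1 = 50851.
Segment 1: SEQ = 50851, len = 864 B, covers [50851, 51714]
Segment 2: SEQ = 51715, len = 522 B, covers [51715, 52236] [LOST]
Segment 3: SEQ = 52237, len = 422 B, covers [52237, 52658]
Segment 4: SEQ = 52659, len = 1087 B, covers [52659, 53745]
In-order data received: bytes [50851, 51714] (segments 1..1).
Segment 2 missing -> gap begins at byte 51715; later segments buffered out of order.
Cumulative ACK = next expected in-order byte = 50851 + 864 = 51715

51715


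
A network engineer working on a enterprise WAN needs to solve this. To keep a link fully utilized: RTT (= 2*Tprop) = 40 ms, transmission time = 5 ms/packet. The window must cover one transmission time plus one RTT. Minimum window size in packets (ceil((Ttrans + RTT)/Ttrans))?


Given: Ttrans = 5 ms, RTT = 40 ms (= 2 * Tprop, Tprop = 20 ms)
Time until first ACK returns = Ttrans + RTT = 5 + 40 = 45 ms
Need W * Ttrans >= Ttrans + RTT  ->  W >= (Ttrans + RTT) / Ttrans
(Ttrans + RTT) / Ttrans = 45 / 5 = 9
W_min = ceil(9) = 9

9


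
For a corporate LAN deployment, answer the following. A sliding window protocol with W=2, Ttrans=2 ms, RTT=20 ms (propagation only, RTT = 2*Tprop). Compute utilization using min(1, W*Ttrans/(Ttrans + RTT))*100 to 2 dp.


Given: W = 2, Ttrans = 2 ms, RTT = 20 ms (= 2 * Tprop, Tprop = 10 ms)
Cycle time = Ttrans + RTT = 2 + 20 = 22 ms (first packet sent until its ACK returns)
W * Ttrans = 2 * 2 = 4 ms of sending per cycle
W * Ttrans / (Ttrans + RTT) = 4 / 22 = 0.181818
U = min(1, 0.181818) = 0.181818
U% = 18.18%

18.18


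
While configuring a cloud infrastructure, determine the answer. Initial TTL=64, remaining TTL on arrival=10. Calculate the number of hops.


Given: initial TTL = 64, received TTL = 10
Hops = initial TTL - received TTL
Hops = 64 - 10 = 54

54


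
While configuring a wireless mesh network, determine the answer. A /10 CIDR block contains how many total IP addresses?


Given: CIDR prefix /10
Host bits = 32 - 10 = 22
Total addresses = 2^22 = 4194304

4194304


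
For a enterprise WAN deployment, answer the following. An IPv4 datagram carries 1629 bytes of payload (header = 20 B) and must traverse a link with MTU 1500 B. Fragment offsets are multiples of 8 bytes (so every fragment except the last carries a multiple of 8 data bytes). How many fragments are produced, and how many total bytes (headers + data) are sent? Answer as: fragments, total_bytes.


Max data per non-final fragment = floor((MTU - header)/8)*8 = floor((1500 - 20)/8)*8 = floor(1480/8)*8 = 1480 B
Final fragment needs no 8-byte alignment: it can carry up to MTU - header = 1480 B
Non-final fragments needed = ceil((payload - 1480) / 1480) = ceil(149/1480) = ceil(0.1007) = 1
Number of fragments = 1 + 1 = 2
Fragment sizes (data): 1 * 1480 B + 149 B (last, 149 <= 1480 OK)
Total bytes sent = payload + n_frags * header = 1629 + 2*20 = 1629 + 40 = 1669 B

2, 1669


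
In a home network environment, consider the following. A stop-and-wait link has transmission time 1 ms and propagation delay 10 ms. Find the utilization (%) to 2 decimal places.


Given: Ttrans = 1 ms, Tprop = 10 ms
RTT = 2 * Tprop = 2 * 10 = 20 ms
U = Ttrans / (Ttrans + RTT)
U = 1 / (1 + 20)
U = 1 / 21 = 0.047619
U% = 4.76%

4.76


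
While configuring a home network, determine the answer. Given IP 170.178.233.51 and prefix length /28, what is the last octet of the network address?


Given: IP = 170.178.233.51, prefix = /28
Subnet mask = 255.255.255.240
Last octet of IP: 51
Last octet of mask: 240
Network last octet = 51 AND 240 = 48

48


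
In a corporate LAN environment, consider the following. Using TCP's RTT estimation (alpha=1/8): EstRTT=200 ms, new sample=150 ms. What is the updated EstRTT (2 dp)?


Given: EstRTT = 200 ms, SampleRTT = 150 ms, alpha = 1/8
New EstRTT = (1 - alpha) * EstRTT + alpha * SampleRTT
(7/8) * 200 = 175
(1/8) * 150 = 18.75
New EstRTT = 175 + 18.75 = 193.75 ms -> 193.75 ms (2 dp)

193.75


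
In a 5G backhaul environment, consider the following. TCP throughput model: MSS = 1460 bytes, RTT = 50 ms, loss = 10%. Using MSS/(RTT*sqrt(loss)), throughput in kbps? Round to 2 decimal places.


Given: MSS = 1460 bytes, RTT = 50 ms, loss = 10%
RTT in seconds = 50 / 1000 = 0.05
Loss rate = 10% = 0.1
sqrt(loss) = sqrt(0.1) = 0.316227766017
Throughput (bytes/s) = 1460 / (0.05 * 0.316227766017) = 92338.5077
Throughput (kbps) = 92338.5077 * 8 / 1000 = 738.708061 -> 738.71 kbps (2 dp)

738.71
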